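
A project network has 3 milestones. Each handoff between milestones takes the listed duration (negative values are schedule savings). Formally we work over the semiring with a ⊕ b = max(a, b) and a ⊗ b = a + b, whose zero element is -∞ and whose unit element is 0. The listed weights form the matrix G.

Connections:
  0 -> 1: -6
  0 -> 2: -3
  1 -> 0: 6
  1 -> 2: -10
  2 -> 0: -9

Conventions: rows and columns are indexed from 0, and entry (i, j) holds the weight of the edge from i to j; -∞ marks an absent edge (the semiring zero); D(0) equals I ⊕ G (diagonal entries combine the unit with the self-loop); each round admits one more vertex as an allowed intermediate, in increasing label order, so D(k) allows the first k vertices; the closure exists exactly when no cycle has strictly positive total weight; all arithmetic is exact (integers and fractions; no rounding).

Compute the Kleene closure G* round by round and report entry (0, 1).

D(0):
  [0, -6, -3]
  [6, 0, -10]
  [-9, -∞, 0]
D(1):
  [0, -6, -3]
  [6, 0, 3]
  [-9, -15, 0]
D(2):
  [0, -6, -3]
  [6, 0, 3]
  [-9, -15, 0]
D(3):
  [0, -6, -3]
  [6, 0, 3]
  [-9, -15, 0]
Answer: G*[0][1] = -6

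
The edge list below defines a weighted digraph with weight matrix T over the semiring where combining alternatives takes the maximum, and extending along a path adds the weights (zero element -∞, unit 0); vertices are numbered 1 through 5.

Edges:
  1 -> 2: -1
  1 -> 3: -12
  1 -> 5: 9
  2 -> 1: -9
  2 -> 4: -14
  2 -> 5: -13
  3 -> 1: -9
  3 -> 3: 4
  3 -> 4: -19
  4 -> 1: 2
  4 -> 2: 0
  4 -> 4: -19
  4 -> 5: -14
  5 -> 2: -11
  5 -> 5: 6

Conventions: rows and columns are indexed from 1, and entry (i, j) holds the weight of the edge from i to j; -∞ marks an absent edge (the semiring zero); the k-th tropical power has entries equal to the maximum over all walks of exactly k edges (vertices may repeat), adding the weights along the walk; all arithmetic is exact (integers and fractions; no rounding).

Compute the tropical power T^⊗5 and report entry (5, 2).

T^⊗2:
  [-10, -2, -8, -15, 15]
  [-12, -10, -21, -33, 0]
  [-5, -10, 8, -15, 0]
  [-9, 1, -10, -14, 11]
  [-20, -5, -∞, -25, 12]
T^⊗3:
  [-11, 4, -4, -16, 21]
  [-19, -11, -17, -24, 6]
  [-1, -6, 12, -11, 6]
  [-8, 0, -6, -13, 17]
  [-14, 1, -32, -19, 18]
T^⊗4:
  [-5, 10, 0, -10, 27]
  [-20, -5, -13, -25, 12]
  [3, -2, 16, -7, 12]
  [-9, 6, -2, -14, 23]
  [-8, 7, -26, -13, 24]
T^⊗5:
  [1, 16, 4, -4, 33]
  [-14, 1, -9, -19, 18]
  [7, 2, 20, -3, 18]
  [-3, 12, 2, -8, 29]
  [-2, 13, -20, -7, 30]
Key observation: the optimum is the walk 5->5->5->5->5->2, with weight 6 + 6 + 6 + 6 + (-11) = 13.
Optimal value attained by: walk 5->5->5->5->5->2.
Answer: (T^⊗5)[5][2] = 13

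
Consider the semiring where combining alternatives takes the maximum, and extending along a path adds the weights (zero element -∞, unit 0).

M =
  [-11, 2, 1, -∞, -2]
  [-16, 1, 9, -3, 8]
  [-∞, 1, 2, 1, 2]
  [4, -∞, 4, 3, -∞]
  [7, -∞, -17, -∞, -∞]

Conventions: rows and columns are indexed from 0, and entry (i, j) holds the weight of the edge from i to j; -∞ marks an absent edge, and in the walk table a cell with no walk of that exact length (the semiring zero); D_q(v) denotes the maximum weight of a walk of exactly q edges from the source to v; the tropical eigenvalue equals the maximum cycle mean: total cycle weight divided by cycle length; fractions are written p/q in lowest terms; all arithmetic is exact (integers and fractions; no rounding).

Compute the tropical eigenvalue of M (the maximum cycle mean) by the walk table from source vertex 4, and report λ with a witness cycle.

q=0: [-∞, -∞, -∞, -∞, 0]
q=1: [7, -∞, -17, -∞, -∞]
q=2: [-4, 9, 8, -16, 5]
q=3: [12, 10, 18, 9, 17]
q=4: [24, 19, 20, 19, 20]
q=5: [27, 26, 28, 22, 27]
Optimal cycle mean attained by: cycle 0->1->4->0, total 2 + 8 + 7, length 3.
Answer: λ = 17/3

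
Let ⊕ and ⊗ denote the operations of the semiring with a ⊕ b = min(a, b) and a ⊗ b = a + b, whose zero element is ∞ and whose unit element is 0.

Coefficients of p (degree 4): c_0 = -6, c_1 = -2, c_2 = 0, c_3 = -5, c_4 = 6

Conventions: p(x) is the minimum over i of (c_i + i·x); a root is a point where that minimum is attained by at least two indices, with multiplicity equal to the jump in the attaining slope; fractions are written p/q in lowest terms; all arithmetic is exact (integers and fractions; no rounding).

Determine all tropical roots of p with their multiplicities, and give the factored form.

hull edge (i=0, c=-6) to (i=3, c=-5): slope 1/3, span 3
hull edge (i=3, c=-5) to (i=4, c=6): slope 11, span 1
Factored form: p(x) = 6 ⊗ (x ⊕ (-11)) ⊗ (x ⊕ (-1/3)) ⊗ (x ⊕ (-1/3)) ⊗ (x ⊕ (-1/3))
Answer: roots = -11 (mult 1), -1/3 (mult 3)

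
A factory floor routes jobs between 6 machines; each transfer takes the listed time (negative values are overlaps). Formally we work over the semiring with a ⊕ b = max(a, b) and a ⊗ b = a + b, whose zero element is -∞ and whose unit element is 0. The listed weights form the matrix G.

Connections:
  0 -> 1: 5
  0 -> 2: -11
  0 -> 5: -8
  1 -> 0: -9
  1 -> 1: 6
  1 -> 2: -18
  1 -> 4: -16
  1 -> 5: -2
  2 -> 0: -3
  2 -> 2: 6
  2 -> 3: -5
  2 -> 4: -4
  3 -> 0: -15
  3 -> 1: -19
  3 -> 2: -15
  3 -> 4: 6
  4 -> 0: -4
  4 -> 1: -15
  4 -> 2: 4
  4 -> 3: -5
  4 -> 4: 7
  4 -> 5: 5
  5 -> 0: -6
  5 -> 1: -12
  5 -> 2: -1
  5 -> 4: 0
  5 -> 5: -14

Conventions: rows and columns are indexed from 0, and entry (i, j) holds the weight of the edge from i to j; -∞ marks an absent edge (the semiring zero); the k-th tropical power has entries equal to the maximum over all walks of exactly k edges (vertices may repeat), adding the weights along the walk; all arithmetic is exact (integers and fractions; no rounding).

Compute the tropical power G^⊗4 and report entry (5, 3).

G^⊗2:
  [-4, 11, -5, -16, -8, 3]
  [-3, 12, -3, -21, -2, 4]
  [3, 2, 12, 1, 3, 1]
  [2, -9, 10, 1, 13, 11]
  [3, 1, 11, 2, 14, 12]
  [-4, -1, 5, -5, 7, 5]
G^⊗3:
  [2, 17, 2, -10, 3, 9]
  [3, 18, 3, -7, 5, 10]
  [9, 8, 18, 7, 10, 8]
  [9, 7, 17, 8, 20, 18]
  [10, 8, 18, 9, 21, 19]
  [3, 5, 11, 2, 14, 12]
G^⊗4:
  [8, 23, 8, -2, 10, 15]
  [9, 24, 9, 0, 12, 16]
  [15, 14, 24, 13, 17, 15]
  [16, 14, 24, 15, 27, 25]
  [17, 15, 25, 16, 28, 26]
  [10, 11, 18, 9, 21, 19]
Key observation: the optimum is the walk 5->4->4->4->3, with weight 0 + 7 + 7 + (-5) = 9.
Optimal value attained by: walk 5->4->4->4->3.
Answer: (G^⊗4)[5][3] = 9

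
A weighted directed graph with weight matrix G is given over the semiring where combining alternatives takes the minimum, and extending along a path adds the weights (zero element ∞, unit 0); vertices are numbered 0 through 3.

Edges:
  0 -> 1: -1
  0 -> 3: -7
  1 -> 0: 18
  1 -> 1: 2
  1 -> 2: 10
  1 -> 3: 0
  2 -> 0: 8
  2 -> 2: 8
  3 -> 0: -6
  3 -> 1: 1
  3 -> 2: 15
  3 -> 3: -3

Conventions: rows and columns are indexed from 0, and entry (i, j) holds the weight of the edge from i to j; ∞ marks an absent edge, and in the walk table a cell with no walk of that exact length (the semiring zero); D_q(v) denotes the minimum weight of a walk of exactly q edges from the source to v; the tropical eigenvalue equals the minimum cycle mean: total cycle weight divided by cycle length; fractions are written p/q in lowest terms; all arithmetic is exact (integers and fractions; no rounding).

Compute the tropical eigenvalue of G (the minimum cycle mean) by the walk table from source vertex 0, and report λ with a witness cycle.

q=0: [0, ∞, ∞, ∞]
q=1: [∞, -1, ∞, -7]
q=2: [-13, -6, 8, -10]
q=3: [-16, -14, 4, -20]
q=4: [-26, -19, -5, -23]
Optimal cycle mean attained by: cycle 0->3->0, total (-7) + (-6), length 2.
Answer: λ = -13/2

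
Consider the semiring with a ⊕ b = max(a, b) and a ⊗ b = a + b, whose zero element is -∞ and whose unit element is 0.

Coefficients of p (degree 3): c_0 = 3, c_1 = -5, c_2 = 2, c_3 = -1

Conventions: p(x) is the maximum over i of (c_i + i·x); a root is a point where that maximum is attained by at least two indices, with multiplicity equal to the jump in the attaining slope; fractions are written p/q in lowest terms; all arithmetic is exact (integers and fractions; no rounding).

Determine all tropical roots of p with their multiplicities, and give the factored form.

hull edge (i=0, c=3) to (i=2, c=2): slope -1/2, span 2
hull edge (i=2, c=2) to (i=3, c=-1): slope -3, span 1
Factored form: p(x) = -1 ⊗ (x ⊕ 1/2) ⊗ (x ⊕ 1/2) ⊗ (x ⊕ 3)
Answer: roots = 1/2 (mult 2), 3 (mult 1)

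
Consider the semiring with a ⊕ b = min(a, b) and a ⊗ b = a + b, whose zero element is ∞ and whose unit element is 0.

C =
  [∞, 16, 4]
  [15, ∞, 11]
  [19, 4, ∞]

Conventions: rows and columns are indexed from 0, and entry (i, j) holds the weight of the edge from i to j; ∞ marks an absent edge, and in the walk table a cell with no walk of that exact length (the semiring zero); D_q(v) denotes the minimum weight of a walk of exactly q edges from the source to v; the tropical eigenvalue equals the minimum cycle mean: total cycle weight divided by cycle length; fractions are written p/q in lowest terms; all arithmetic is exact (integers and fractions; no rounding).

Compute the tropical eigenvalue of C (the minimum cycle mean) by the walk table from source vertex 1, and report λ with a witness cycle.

q=0: [∞, 0, ∞]
q=1: [15, ∞, 11]
q=2: [30, 15, 19]
q=3: [30, 23, 26]
Optimal cycle mean attained by: cycle 1->2->1, total 11 + 4, length 2.
Answer: λ = 15/2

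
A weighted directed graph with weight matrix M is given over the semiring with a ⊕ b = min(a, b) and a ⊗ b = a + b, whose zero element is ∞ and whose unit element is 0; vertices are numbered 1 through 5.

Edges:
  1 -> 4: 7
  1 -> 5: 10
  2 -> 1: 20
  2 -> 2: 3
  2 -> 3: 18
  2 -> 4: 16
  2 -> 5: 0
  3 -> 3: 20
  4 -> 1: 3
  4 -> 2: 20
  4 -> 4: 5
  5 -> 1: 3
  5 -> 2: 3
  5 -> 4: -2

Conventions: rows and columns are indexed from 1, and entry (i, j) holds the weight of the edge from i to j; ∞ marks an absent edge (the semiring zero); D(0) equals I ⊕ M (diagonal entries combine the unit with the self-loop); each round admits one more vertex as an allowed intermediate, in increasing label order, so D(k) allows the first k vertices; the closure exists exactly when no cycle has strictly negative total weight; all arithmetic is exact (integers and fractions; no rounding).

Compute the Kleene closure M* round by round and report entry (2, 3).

D(0):
  [0, ∞, ∞, 7, 10]
  [20, 0, 18, 16, 0]
  [∞, ∞, 0, ∞, ∞]
  [3, 20, ∞, 0, ∞]
  [3, 3, ∞, -2, 0]
D(1):
  [0, ∞, ∞, 7, 10]
  [20, 0, 18, 16, 0]
  [∞, ∞, 0, ∞, ∞]
  [3, 20, ∞, 0, 13]
  [3, 3, ∞, -2, 0]
D(2):
  [0, ∞, ∞, 7, 10]
  [20, 0, 18, 16, 0]
  [∞, ∞, 0, ∞, ∞]
  [3, 20, 38, 0, 13]
  [3, 3, 21, -2, 0]
D(3):
  [0, ∞, ∞, 7, 10]
  [20, 0, 18, 16, 0]
  [∞, ∞, 0, ∞, ∞]
  [3, 20, 38, 0, 13]
  [3, 3, 21, -2, 0]
D(4):
  [0, 27, 45, 7, 10]
  [19, 0, 18, 16, 0]
  [∞, ∞, 0, ∞, ∞]
  [3, 20, 38, 0, 13]
  [1, 3, 21, -2, 0]
D(5):
  [0, 13, 31, 7, 10]
  [1, 0, 18, -2, 0]
  [∞, ∞, 0, ∞, ∞]
  [3, 16, 34, 0, 13]
  [1, 3, 21, -2, 0]
Answer: M*[2][3] = 18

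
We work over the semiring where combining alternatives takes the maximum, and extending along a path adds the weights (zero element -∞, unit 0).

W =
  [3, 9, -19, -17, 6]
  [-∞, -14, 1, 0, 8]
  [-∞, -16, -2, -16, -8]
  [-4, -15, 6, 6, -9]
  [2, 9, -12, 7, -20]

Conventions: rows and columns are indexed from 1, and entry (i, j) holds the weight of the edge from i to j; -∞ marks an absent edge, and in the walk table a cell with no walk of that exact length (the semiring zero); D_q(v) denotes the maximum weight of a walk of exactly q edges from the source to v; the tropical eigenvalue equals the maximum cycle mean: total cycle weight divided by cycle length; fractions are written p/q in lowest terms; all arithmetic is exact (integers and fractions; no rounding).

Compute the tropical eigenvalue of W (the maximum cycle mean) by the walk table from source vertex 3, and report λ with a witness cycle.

q=0: [-∞, -∞, 0, -∞, -∞]
q=1: [-∞, -16, -2, -16, -8]
q=2: [-6, 1, -4, -1, -8]
q=3: [-3, 3, 5, 5, 9]
q=4: [11, 18, 11, 16, 11]
q=5: [14, 20, 22, 22, 26]
Optimal cycle mean attained by: cycle 2->5->2, total 8 + 9, length 2.
Answer: λ = 17/2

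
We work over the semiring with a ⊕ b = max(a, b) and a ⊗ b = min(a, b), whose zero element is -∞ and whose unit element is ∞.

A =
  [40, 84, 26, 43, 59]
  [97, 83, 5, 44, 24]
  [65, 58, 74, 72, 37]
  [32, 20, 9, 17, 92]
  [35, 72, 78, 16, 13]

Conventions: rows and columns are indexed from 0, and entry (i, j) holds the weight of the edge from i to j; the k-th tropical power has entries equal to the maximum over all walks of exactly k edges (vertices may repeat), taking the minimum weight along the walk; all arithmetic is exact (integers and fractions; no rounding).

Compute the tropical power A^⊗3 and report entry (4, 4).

A^⊗2:
  [84, 83, 59, 44, 43]
  [83, 84, 26, 44, 59]
  [65, 65, 74, 72, 72]
  [35, 72, 78, 32, 32]
  [72, 72, 74, 72, 37]
A^⊗3:
  [83, 84, 59, 59, 59]
  [84, 83, 59, 44, 59]
  [65, 72, 74, 72, 72]
  [72, 72, 74, 72, 37]
  [72, 72, 74, 72, 72]
Key observation: the optimum is the walk 4->2->3->4, with weight 78 min 72 min 92 = 72.
Optimal value attained by: walk 4->2->3->4.
Answer: (A^⊗3)[4][4] = 72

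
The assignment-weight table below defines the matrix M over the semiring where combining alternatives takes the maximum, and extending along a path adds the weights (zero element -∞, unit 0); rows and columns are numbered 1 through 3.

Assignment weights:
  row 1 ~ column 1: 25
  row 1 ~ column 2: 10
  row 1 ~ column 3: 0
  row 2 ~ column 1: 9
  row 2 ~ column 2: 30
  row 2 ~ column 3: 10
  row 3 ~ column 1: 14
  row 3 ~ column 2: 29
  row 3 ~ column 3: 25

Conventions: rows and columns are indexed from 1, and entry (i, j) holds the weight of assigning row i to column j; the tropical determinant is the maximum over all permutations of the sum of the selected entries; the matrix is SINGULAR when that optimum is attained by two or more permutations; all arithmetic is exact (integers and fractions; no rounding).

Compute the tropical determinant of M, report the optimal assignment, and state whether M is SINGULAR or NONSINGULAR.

σ = (1, 2, 3): 25 + 30 + 25 = 80
σ = (1, 3, 2): 25 + 10 + 29 = 64
σ = (2, 1, 3): 10 + 9 + 25 = 44
σ = (2, 3, 1): 10 + 10 + 14 = 34
σ = (3, 1, 2): 0 + 9 + 29 = 38
σ = (3, 2, 1): 0 + 30 + 14 = 44
Optimal value attained by: σ = (1, 2, 3).
Answer: det⊕(M) = 80; verdict: NONSINGULAR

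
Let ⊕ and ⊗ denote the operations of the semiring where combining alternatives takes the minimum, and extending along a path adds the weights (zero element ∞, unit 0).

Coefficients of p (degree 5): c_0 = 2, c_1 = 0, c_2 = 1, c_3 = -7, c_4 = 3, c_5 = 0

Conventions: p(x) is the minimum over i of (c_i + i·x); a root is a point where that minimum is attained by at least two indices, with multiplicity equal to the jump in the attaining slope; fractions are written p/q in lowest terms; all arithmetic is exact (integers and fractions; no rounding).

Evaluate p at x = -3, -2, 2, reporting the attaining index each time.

p(-3) = min(2+0·(-3)=2, 0+1·(-3)=-3, 1+2·(-3)=-5, -7+3·(-3)=-16, 3+4·(-3)=-9, 0+5·(-3)=-15) = -16 (attained by i=3)
p(-2) = min(2+0·(-2)=2, 0+1·(-2)=-2, 1+2·(-2)=-3, -7+3·(-2)=-13, 3+4·(-2)=-5, 0+5·(-2)=-10) = -13 (attained by i=3)
p(2) = min(2+0·2=2, 0+1·2=2, 1+2·2=5, -7+3·2=-1, 3+4·2=11, 0+5·2=10) = -1 (attained by i=3)
Answer: p(-3) = -16; p(-2) = -13; p(2) = -1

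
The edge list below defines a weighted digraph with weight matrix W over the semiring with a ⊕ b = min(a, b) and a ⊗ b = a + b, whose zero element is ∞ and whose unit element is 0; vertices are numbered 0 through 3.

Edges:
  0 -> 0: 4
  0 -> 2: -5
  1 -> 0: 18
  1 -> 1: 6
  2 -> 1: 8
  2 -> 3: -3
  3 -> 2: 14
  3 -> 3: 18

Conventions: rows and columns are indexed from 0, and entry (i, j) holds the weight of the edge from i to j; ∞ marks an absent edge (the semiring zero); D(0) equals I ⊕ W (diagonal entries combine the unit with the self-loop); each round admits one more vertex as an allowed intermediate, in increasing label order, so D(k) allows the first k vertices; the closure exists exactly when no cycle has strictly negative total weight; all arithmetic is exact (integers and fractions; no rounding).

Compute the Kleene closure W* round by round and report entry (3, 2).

D(0):
  [0, ∞, -5, ∞]
  [18, 0, ∞, ∞]
  [∞, 8, 0, -3]
  [∞, ∞, 14, 0]
D(1):
  [0, ∞, -5, ∞]
  [18, 0, 13, ∞]
  [∞, 8, 0, -3]
  [∞, ∞, 14, 0]
D(2):
  [0, ∞, -5, ∞]
  [18, 0, 13, ∞]
  [26, 8, 0, -3]
  [∞, ∞, 14, 0]
D(3):
  [0, 3, -5, -8]
  [18, 0, 13, 10]
  [26, 8, 0, -3]
  [40, 22, 14, 0]
D(4):
  [0, 3, -5, -8]
  [18, 0, 13, 10]
  [26, 8, 0, -3]
  [40, 22, 14, 0]
Answer: W*[3][2] = 14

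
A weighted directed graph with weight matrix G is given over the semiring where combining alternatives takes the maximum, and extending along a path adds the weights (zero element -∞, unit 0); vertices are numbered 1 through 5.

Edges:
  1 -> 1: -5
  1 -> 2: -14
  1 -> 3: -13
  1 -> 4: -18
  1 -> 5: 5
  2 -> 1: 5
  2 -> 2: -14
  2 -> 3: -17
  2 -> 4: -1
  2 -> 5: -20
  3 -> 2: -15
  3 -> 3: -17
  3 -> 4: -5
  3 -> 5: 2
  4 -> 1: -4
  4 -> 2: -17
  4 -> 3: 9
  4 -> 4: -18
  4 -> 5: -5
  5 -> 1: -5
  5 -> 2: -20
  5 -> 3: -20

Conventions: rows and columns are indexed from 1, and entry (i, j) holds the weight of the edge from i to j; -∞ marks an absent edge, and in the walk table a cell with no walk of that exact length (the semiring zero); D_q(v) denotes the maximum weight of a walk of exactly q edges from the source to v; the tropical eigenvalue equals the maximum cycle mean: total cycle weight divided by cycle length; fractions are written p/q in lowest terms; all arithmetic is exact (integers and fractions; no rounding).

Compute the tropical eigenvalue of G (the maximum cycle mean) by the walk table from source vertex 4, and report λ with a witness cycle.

q=0: [-∞, -∞, -∞, 0, -∞]
q=1: [-4, -17, 9, -18, -5]
q=2: [-9, -6, -8, 4, 11]
q=3: [6, -9, 13, -7, -1]
q=4: [1, -2, 2, 8, 15]
q=5: [10, -5, 17, -3, 6]
Optimal cycle mean attained by: cycle 3->4->3, total (-5) + 9, length 2.
Answer: λ = 2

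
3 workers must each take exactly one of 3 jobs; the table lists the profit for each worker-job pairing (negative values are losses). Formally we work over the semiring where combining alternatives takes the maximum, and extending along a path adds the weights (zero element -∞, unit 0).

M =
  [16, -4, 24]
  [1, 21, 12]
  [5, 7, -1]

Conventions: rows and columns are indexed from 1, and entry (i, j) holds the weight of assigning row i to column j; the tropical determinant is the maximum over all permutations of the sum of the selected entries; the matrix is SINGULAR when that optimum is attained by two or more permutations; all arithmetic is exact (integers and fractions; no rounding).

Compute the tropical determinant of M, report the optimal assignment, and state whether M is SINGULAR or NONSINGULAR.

σ = (1, 2, 3): 16 + 21 + (-1) = 36
σ = (1, 3, 2): 16 + 12 + 7 = 35
σ = (2, 1, 3): (-4) + 1 + (-1) = -4
σ = (2, 3, 1): (-4) + 12 + 5 = 13
σ = (3, 1, 2): 24 + 1 + 7 = 32
σ = (3, 2, 1): 24 + 21 + 5 = 50
Optimal value attained by: σ = (3, 2, 1).
Answer: det⊕(M) = 50; verdict: NONSINGULAR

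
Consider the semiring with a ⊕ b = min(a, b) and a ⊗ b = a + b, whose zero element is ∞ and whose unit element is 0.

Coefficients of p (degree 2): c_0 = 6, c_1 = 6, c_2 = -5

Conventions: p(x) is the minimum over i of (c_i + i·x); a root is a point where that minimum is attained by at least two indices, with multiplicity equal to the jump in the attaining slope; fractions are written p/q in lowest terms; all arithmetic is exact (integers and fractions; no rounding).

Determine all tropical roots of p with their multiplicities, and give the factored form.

hull edge (i=0, c=6) to (i=2, c=-5): slope -11/2, span 2
Factored form: p(x) = -5 ⊗ (x ⊕ 11/2) ⊗ (x ⊕ 11/2)
Answer: roots = 11/2 (mult 2)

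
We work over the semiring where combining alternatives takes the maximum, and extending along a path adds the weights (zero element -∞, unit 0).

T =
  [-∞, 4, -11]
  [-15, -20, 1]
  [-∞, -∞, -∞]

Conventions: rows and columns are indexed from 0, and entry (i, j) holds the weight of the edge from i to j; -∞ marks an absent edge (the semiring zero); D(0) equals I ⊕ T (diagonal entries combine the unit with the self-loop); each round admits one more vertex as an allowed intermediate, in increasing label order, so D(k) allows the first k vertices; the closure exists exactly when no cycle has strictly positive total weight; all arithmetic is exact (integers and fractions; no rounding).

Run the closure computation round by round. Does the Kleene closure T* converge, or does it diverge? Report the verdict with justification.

D(0):
  [0, 4, -11]
  [-15, 0, 1]
  [-∞, -∞, 0]
D(1):
  [0, 4, -11]
  [-15, 0, 1]
  [-∞, -∞, 0]
D(2):
  [0, 4, 5]
  [-15, 0, 1]
  [-∞, -∞, 0]
D(3):
  [0, 4, 5]
  [-15, 0, 1]
  [-∞, -∞, 0]
Key observation: every diagonal entry stays at the unit through all rounds, so no improving cycle exists.
Answer: CONVERGES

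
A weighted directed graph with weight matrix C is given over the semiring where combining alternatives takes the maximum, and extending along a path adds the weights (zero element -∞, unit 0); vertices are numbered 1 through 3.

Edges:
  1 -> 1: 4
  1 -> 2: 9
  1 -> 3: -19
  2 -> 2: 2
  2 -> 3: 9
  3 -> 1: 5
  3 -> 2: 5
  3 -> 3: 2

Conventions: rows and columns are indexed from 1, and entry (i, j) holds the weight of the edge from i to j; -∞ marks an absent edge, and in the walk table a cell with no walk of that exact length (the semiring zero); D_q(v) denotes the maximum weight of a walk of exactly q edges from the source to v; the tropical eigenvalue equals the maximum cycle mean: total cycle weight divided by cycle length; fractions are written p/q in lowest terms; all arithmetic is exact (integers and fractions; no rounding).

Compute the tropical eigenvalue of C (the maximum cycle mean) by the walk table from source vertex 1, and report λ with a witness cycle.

q=0: [0, -∞, -∞]
q=1: [4, 9, -19]
q=2: [8, 13, 18]
q=3: [23, 23, 22]
Optimal cycle mean attained by: cycle 1->2->3->1, total 9 + 9 + 5, length 3.
Answer: λ = 23/3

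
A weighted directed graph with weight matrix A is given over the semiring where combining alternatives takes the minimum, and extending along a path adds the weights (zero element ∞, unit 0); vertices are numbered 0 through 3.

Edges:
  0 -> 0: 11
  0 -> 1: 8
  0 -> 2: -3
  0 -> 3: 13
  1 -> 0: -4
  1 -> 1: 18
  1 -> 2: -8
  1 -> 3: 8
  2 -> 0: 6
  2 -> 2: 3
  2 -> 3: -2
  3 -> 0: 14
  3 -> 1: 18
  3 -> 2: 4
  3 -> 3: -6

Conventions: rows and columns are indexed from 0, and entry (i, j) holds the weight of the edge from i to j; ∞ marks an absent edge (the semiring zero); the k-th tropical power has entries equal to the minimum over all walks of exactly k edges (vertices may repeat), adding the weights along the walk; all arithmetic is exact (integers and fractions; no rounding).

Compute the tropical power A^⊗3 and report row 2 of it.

A^⊗2:
  [3, 19, 0, -5]
  [-2, 4, -7, -10]
  [9, 14, 2, -8]
  [8, 12, -2, -12]
A^⊗3:
  [6, 11, -1, -11]
  [-1, 6, -6, -16]
  [6, 10, -4, -14]
  [2, 6, -8, -18]
Answer: row 2 of A^⊗3 = [6, 10, -4, -14]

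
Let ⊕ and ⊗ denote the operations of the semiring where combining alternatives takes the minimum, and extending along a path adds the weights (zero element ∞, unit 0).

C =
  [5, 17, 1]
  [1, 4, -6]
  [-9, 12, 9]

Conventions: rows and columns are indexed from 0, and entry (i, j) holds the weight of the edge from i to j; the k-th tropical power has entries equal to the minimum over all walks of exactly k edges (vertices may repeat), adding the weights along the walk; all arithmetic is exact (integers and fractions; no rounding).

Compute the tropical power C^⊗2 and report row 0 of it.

C^⊗2:
  [-8, 13, 6]
  [-15, 6, -2]
  [-4, 8, -8]
Answer: row 0 of C^⊗2 = [-8, 13, 6]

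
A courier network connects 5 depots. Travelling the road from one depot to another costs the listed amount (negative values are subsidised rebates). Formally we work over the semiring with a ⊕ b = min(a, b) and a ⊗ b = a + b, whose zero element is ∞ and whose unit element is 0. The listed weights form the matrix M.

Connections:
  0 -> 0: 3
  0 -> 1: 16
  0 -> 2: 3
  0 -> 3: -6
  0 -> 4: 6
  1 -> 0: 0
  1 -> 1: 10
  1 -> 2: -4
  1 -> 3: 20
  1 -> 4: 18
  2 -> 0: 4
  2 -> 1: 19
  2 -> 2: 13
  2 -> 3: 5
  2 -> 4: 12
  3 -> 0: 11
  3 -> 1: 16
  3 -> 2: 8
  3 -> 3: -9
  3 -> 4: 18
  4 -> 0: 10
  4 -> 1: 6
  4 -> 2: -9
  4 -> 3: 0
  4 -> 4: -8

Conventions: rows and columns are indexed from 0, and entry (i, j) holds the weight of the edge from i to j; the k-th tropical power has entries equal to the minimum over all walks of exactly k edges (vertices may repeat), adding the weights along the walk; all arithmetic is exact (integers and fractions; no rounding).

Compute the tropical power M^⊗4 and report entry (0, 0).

M^⊗2:
  [5, 10, -3, -15, -2]
  [0, 15, 3, -6, 6]
  [7, 18, 3, -4, 4]
  [2, 7, -1, -18, 9]
  [-5, -2, -17, -9, -16]
M^⊗3:
  [-4, 1, -11, -24, -10]
  [3, 10, -3, -15, -2]
  [7, 10, -5, -13, -4]
  [-7, -2, -10, -27, 0]
  [-13, -10, -25, -18, -24]
M^⊗4:
  [-13, -8, -19, -33, -18]
  [-4, 1, -11, -24, -10]
  [-2, 2, -13, -22, -12]
  [-16, -11, -19, -36, -9]
  [-21, -18, -33, -27, -32]
Key observation: the optimum is the walk 0->3->3->3->0, with weight (-6) + (-9) + (-9) + 11 = -13.
Optimal value attained by: walk 0->3->3->3->0.
Answer: (M^⊗4)[0][0] = -13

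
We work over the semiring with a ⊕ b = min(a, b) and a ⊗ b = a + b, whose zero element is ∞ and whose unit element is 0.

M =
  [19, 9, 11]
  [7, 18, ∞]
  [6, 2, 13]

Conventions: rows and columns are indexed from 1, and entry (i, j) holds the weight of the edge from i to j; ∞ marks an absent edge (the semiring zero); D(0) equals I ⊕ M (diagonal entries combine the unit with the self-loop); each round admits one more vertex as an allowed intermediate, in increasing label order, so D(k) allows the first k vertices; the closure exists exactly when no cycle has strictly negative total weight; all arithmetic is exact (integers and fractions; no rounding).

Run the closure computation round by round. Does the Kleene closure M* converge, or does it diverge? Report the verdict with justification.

D(0):
  [0, 9, 11]
  [7, 0, ∞]
  [6, 2, 0]
D(1):
  [0, 9, 11]
  [7, 0, 18]
  [6, 2, 0]
D(2):
  [0, 9, 11]
  [7, 0, 18]
  [6, 2, 0]
D(3):
  [0, 9, 11]
  [7, 0, 18]
  [6, 2, 0]
Key observation: every diagonal entry stays at the unit through all rounds, so no improving cycle exists.
Answer: CONVERGES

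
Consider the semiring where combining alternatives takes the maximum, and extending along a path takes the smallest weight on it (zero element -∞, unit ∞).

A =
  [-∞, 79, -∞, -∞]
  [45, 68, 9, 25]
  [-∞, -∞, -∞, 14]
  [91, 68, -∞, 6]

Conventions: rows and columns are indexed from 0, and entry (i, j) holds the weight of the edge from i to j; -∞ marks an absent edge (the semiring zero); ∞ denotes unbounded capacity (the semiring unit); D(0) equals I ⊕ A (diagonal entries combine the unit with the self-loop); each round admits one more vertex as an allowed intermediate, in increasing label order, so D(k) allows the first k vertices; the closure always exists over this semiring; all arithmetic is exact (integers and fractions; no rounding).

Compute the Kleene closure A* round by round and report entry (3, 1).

D(0):
  [∞, 79, -∞, -∞]
  [45, ∞, 9, 25]
  [-∞, -∞, ∞, 14]
  [91, 68, -∞, ∞]
D(1):
  [∞, 79, -∞, -∞]
  [45, ∞, 9, 25]
  [-∞, -∞, ∞, 14]
  [91, 79, -∞, ∞]
D(2):
  [∞, 79, 9, 25]
  [45, ∞, 9, 25]
  [-∞, -∞, ∞, 14]
  [91, 79, 9, ∞]
D(3):
  [∞, 79, 9, 25]
  [45, ∞, 9, 25]
  [-∞, -∞, ∞, 14]
  [91, 79, 9, ∞]
D(4):
  [∞, 79, 9, 25]
  [45, ∞, 9, 25]
  [14, 14, ∞, 14]
  [91, 79, 9, ∞]
Answer: A*[3][1] = 79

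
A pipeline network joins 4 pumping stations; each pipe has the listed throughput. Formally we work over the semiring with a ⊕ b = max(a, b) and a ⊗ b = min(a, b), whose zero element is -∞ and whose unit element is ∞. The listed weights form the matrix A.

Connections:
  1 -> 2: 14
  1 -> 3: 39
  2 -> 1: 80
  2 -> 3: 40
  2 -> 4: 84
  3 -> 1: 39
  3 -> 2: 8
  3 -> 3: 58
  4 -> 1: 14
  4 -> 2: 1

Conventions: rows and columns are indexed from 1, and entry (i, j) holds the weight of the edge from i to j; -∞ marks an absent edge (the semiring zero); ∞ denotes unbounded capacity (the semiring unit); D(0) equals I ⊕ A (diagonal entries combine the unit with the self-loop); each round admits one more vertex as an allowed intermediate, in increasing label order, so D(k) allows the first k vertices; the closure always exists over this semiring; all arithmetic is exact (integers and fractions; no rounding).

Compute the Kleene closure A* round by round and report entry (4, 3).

D(0):
  [∞, 14, 39, -∞]
  [80, ∞, 40, 84]
  [39, 8, ∞, -∞]
  [14, 1, -∞, ∞]
D(1):
  [∞, 14, 39, -∞]
  [80, ∞, 40, 84]
  [39, 14, ∞, -∞]
  [14, 14, 14, ∞]
D(2):
  [∞, 14, 39, 14]
  [80, ∞, 40, 84]
  [39, 14, ∞, 14]
  [14, 14, 14, ∞]
D(3):
  [∞, 14, 39, 14]
  [80, ∞, 40, 84]
  [39, 14, ∞, 14]
  [14, 14, 14, ∞]
D(4):
  [∞, 14, 39, 14]
  [80, ∞, 40, 84]
  [39, 14, ∞, 14]
  [14, 14, 14, ∞]
Answer: A*[4][3] = 14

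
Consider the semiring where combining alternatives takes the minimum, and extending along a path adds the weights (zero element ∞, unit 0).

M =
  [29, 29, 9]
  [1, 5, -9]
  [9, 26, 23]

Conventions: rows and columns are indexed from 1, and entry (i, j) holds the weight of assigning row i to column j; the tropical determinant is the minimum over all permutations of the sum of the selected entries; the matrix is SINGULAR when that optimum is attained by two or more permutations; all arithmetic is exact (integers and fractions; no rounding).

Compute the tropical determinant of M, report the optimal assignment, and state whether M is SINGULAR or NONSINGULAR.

σ = (1, 2, 3): 29 + 5 + 23 = 57
σ = (1, 3, 2): 29 + (-9) + 26 = 46
σ = (2, 1, 3): 29 + 1 + 23 = 53
σ = (2, 3, 1): 29 + (-9) + 9 = 29
σ = (3, 1, 2): 9 + 1 + 26 = 36
σ = (3, 2, 1): 9 + 5 + 9 = 23
Optimal value attained by: σ = (3, 2, 1).
Answer: det⊕(M) = 23; verdict: NONSINGULAR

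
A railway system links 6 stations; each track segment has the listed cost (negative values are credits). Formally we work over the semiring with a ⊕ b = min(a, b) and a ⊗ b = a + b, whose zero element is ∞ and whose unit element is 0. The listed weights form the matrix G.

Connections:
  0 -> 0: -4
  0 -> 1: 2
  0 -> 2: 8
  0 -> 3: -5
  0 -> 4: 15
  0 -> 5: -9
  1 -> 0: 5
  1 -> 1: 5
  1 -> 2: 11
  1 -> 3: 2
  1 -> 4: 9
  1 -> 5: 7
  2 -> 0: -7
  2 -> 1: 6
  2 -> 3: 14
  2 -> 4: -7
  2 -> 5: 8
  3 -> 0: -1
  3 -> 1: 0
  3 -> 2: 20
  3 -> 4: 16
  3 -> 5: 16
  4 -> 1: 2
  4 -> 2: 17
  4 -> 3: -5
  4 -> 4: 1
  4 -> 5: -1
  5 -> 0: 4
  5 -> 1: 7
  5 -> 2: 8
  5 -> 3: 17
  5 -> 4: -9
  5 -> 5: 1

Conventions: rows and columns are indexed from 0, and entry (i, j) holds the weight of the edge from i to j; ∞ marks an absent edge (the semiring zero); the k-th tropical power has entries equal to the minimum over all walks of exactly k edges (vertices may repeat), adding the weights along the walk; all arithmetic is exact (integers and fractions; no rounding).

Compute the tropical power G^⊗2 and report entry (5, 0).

G^⊗2:
  [-8, -5, -1, -9, -18, -13]
  [1, 2, 13, 0, -2, -4]
  [-11, -5, 1, -12, -6, -16]
  [-5, 1, 7, -6, 7, -10]
  [-6, -5, 7, -4, -10, 0]
  [0, -7, 8, -14, -8, -10]
Key observation: the optimum is the walk 5->0->0, with weight 4 + (-4) = 0.
Optimal value attained by: walk 5->0->0.
Answer: (G^⊗2)[5][0] = 0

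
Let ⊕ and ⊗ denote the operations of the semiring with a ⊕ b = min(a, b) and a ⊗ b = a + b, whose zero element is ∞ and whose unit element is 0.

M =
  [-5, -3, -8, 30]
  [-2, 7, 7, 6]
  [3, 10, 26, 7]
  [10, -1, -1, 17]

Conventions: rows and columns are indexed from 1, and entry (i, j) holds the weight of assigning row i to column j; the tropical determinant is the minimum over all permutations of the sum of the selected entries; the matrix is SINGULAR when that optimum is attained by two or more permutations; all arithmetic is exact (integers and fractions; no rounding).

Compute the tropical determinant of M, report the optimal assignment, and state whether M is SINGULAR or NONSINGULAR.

σ = (1, 2, 3, 4): (-5) + 7 + 26 + 17 = 45
σ = (1, 2, 4, 3): (-5) + 7 + 7 + (-1) = 8
σ = (1, 3, 2, 4): (-5) + 7 + 10 + 17 = 29
σ = (1, 3, 4, 2): (-5) + 7 + 7 + (-1) = 8
σ = (1, 4, 2, 3): (-5) + 6 + 10 + (-1) = 10
σ = (1, 4, 3, 2): (-5) + 6 + 26 + (-1) = 26
σ = (2, 1, 3, 4): (-3) + (-2) + 26 + 17 = 38
σ = (2, 1, 4, 3): (-3) + (-2) + 7 + (-1) = 1
σ = (2, 3, 1, 4): (-3) + 7 + 3 + 17 = 24
σ = (2, 3, 4, 1): (-3) + 7 + 7 + 10 = 21
σ = (2, 4, 1, 3): (-3) + 6 + 3 + (-1) = 5
σ = (2, 4, 3, 1): (-3) + 6 + 26 + 10 = 39
σ = (3, 1, 2, 4): (-8) + (-2) + 10 + 17 = 17
σ = (3, 1, 4, 2): (-8) + (-2) + 7 + (-1) = -4
σ = (3, 2, 1, 4): (-8) + 7 + 3 + 17 = 19
σ = (3, 2, 4, 1): (-8) + 7 + 7 + 10 = 16
σ = (3, 4, 1, 2): (-8) + 6 + 3 + (-1) = 0
σ = (3, 4, 2, 1): (-8) + 6 + 10 + 10 = 18
σ = (4, 1, 2, 3): 30 + (-2) + 10 + (-1) = 37
σ = (4, 1, 3, 2): 30 + (-2) + 26 + (-1) = 53
σ = (4, 2, 1, 3): 30 + 7 + 3 + (-1) = 39
σ = (4, 2, 3, 1): 30 + 7 + 26 + 10 = 73
σ = (4, 3, 1, 2): 30 + 7 + 3 + (-1) = 39
σ = (4, 3, 2, 1): 30 + 7 + 10 + 10 = 57
Optimal value attained by: σ = (3, 1, 4, 2).
Answer: det⊕(M) = -4; verdict: NONSINGULAR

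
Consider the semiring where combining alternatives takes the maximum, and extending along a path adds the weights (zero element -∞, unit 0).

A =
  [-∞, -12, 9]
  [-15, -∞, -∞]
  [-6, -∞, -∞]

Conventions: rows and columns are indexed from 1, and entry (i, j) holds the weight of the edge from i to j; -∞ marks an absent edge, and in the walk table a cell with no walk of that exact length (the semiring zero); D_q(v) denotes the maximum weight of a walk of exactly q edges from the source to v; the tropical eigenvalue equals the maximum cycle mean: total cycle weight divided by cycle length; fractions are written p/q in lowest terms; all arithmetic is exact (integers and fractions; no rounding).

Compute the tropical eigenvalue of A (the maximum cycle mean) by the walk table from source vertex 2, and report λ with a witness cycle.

q=0: [-∞, 0, -∞]
q=1: [-15, -∞, -∞]
q=2: [-∞, -27, -6]
q=3: [-12, -∞, -∞]
Optimal cycle mean attained by: cycle 1->3->1, total 9 + (-6), length 2.
Answer: λ = 3/2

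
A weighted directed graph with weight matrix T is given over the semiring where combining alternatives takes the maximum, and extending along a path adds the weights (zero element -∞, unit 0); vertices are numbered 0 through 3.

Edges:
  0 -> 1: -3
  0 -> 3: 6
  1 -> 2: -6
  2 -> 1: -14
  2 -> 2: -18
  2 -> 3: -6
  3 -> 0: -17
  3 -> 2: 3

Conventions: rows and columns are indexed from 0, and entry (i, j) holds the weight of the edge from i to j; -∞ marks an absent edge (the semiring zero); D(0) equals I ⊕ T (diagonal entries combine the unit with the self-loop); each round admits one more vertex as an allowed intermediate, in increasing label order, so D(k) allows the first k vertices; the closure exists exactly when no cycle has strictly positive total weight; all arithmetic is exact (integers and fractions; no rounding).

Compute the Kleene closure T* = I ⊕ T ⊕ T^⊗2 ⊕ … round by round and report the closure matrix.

D(0):
  [0, -3, -∞, 6]
  [-∞, 0, -6, -∞]
  [-∞, -14, 0, -6]
  [-17, -∞, 3, 0]
D(1):
  [0, -3, -∞, 6]
  [-∞, 0, -6, -∞]
  [-∞, -14, 0, -6]
  [-17, -20, 3, 0]
D(2):
  [0, -3, -9, 6]
  [-∞, 0, -6, -∞]
  [-∞, -14, 0, -6]
  [-17, -20, 3, 0]
D(3):
  [0, -3, -9, 6]
  [-∞, 0, -6, -12]
  [-∞, -14, 0, -6]
  [-17, -11, 3, 0]
D(4):
  [0, -3, 9, 6]
  [-29, 0, -6, -12]
  [-23, -14, 0, -6]
  [-17, -11, 3, 0]
Answer: T* = [[0, -3, 9, 6], [-29, 0, -6, -12], [-23, -14, 0, -6], [-17, -11, 3, 0]]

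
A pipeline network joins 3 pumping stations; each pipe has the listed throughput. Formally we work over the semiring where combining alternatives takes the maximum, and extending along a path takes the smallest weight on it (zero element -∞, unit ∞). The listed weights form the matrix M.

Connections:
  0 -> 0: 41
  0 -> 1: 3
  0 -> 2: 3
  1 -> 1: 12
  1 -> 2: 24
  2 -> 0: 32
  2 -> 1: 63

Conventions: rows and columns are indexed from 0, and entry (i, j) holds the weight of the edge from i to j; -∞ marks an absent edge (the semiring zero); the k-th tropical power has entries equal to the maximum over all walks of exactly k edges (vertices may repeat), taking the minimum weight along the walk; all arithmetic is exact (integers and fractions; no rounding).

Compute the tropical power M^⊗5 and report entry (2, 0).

M^⊗2:
  [41, 3, 3]
  [24, 24, 12]
  [32, 12, 24]
M^⊗3:
  [41, 3, 3]
  [24, 12, 24]
  [32, 24, 12]
M^⊗4:
  [41, 3, 3]
  [24, 24, 12]
  [32, 12, 24]
M^⊗5:
  [41, 3, 3]
  [24, 12, 24]
  [32, 24, 12]
Key observation: the optimum is the walk 2->0->0->0->0->0, with weight 32 min 41 min 41 min 41 min 41 = 32.
Optimal value attained by: walk 2->0->0->0->0->0.
Answer: (M^⊗5)[2][0] = 32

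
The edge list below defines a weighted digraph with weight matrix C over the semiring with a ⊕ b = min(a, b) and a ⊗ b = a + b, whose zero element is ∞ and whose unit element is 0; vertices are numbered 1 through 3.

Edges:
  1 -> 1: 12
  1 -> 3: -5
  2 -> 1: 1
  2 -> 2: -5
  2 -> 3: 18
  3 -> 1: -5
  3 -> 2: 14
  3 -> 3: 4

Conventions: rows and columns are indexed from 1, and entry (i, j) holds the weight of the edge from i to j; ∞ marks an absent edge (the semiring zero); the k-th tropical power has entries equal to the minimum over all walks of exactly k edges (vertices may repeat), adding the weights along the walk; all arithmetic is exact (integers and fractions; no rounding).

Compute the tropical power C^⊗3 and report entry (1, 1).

C^⊗2:
  [-10, 9, -1]
  [-4, -10, -4]
  [-1, 9, -10]
C^⊗3:
  [-6, 4, -15]
  [-9, -15, -9]
  [-15, 4, -6]
Key observation: the optimum is the walk 1->3->3->1, with weight (-5) + 4 + (-5) = -6.
Optimal value attained by: walk 1->3->3->1.
Answer: (C^⊗3)[1][1] = -6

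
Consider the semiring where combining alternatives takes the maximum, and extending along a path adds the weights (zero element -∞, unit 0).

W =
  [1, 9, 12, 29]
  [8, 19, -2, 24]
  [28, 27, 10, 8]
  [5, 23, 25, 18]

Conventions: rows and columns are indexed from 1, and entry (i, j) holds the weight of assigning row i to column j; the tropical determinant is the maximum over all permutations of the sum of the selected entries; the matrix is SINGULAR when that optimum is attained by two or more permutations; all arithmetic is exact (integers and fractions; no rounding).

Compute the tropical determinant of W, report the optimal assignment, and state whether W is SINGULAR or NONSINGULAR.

σ = (1, 2, 3, 4): 1 + 19 + 10 + 18 = 48
σ = (1, 2, 4, 3): 1 + 19 + 8 + 25 = 53
σ = (1, 3, 2, 4): 1 + (-2) + 27 + 18 = 44
σ = (1, 3, 4, 2): 1 + (-2) + 8 + 23 = 30
σ = (1, 4, 2, 3): 1 + 24 + 27 + 25 = 77
σ = (1, 4, 3, 2): 1 + 24 + 10 + 23 = 58
σ = (2, 1, 3, 4): 9 + 8 + 10 + 18 = 45
σ = (2, 1, 4, 3): 9 + 8 + 8 + 25 = 50
σ = (2, 3, 1, 4): 9 + (-2) + 28 + 18 = 53
σ = (2, 3, 4, 1): 9 + (-2) + 8 + 5 = 20
σ = (2, 4, 1, 3): 9 + 24 + 28 + 25 = 86
σ = (2, 4, 3, 1): 9 + 24 + 10 + 5 = 48
σ = (3, 1, 2, 4): 12 + 8 + 27 + 18 = 65
σ = (3, 1, 4, 2): 12 + 8 + 8 + 23 = 51
σ = (3, 2, 1, 4): 12 + 19 + 28 + 18 = 77
σ = (3, 2, 4, 1): 12 + 19 + 8 + 5 = 44
σ = (3, 4, 1, 2): 12 + 24 + 28 + 23 = 87
σ = (3, 4, 2, 1): 12 + 24 + 27 + 5 = 68
σ = (4, 1, 2, 3): 29 + 8 + 27 + 25 = 89
σ = (4, 1, 3, 2): 29 + 8 + 10 + 23 = 70
σ = (4, 2, 1, 3): 29 + 19 + 28 + 25 = 101
σ = (4, 2, 3, 1): 29 + 19 + 10 + 5 = 63
σ = (4, 3, 1, 2): 29 + (-2) + 28 + 23 = 78
σ = (4, 3, 2, 1): 29 + (-2) + 27 + 5 = 59
Optimal value attained by: σ = (4, 2, 1, 3).
Answer: det⊕(W) = 101; verdict: NONSINGULAR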